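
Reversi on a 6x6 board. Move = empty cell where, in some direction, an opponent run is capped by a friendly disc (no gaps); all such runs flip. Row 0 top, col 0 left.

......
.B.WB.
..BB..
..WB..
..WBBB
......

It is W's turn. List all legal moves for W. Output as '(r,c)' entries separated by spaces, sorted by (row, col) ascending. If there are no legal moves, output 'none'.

Answer: (0,5) (1,2) (1,5) (2,4) (3,1) (3,4) (5,3) (5,4)

Derivation:
(0,0): no bracket -> illegal
(0,1): no bracket -> illegal
(0,2): no bracket -> illegal
(0,3): no bracket -> illegal
(0,4): no bracket -> illegal
(0,5): flips 2 -> legal
(1,0): no bracket -> illegal
(1,2): flips 1 -> legal
(1,5): flips 1 -> legal
(2,0): no bracket -> illegal
(2,1): no bracket -> illegal
(2,4): flips 1 -> legal
(2,5): no bracket -> illegal
(3,1): flips 1 -> legal
(3,4): flips 1 -> legal
(3,5): no bracket -> illegal
(5,2): no bracket -> illegal
(5,3): flips 3 -> legal
(5,4): flips 1 -> legal
(5,5): no bracket -> illegal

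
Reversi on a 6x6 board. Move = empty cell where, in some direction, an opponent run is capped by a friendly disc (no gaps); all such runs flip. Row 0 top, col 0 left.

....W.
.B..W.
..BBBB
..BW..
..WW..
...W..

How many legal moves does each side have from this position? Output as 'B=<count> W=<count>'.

Answer: B=7 W=8

Derivation:
-- B to move --
(0,3): flips 1 -> legal
(0,5): flips 1 -> legal
(1,3): no bracket -> illegal
(1,5): no bracket -> illegal
(3,1): no bracket -> illegal
(3,4): flips 1 -> legal
(4,1): no bracket -> illegal
(4,4): flips 1 -> legal
(5,1): flips 2 -> legal
(5,2): flips 1 -> legal
(5,4): flips 1 -> legal
B mobility = 7
-- W to move --
(0,0): flips 2 -> legal
(0,1): no bracket -> illegal
(0,2): no bracket -> illegal
(1,0): no bracket -> illegal
(1,2): flips 2 -> legal
(1,3): flips 1 -> legal
(1,5): flips 1 -> legal
(2,0): no bracket -> illegal
(2,1): flips 1 -> legal
(3,1): flips 1 -> legal
(3,4): flips 1 -> legal
(3,5): no bracket -> illegal
(4,1): flips 2 -> legal
W mobility = 8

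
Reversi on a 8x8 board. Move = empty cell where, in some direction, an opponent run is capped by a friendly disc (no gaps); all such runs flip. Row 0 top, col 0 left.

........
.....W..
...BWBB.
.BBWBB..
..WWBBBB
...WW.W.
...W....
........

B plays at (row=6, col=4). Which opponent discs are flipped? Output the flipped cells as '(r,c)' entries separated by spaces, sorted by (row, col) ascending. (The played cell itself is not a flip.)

Answer: (4,2) (5,3) (5,4)

Derivation:
Dir NW: opp run (5,3) (4,2) capped by B -> flip
Dir N: opp run (5,4) capped by B -> flip
Dir NE: first cell '.' (not opp) -> no flip
Dir W: opp run (6,3), next='.' -> no flip
Dir E: first cell '.' (not opp) -> no flip
Dir SW: first cell '.' (not opp) -> no flip
Dir S: first cell '.' (not opp) -> no flip
Dir SE: first cell '.' (not opp) -> no flip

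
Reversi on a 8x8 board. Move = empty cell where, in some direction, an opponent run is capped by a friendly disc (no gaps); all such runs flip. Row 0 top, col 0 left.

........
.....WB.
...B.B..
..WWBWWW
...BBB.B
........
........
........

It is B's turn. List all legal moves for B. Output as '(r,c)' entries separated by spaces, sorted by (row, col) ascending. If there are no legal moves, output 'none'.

Answer: (0,5) (1,4) (2,1) (2,2) (2,6) (2,7) (3,1) (4,1)

Derivation:
(0,4): no bracket -> illegal
(0,5): flips 1 -> legal
(0,6): no bracket -> illegal
(1,4): flips 1 -> legal
(2,1): flips 1 -> legal
(2,2): flips 1 -> legal
(2,4): no bracket -> illegal
(2,6): flips 1 -> legal
(2,7): flips 2 -> legal
(3,1): flips 2 -> legal
(4,1): flips 1 -> legal
(4,2): no bracket -> illegal
(4,6): no bracket -> illegal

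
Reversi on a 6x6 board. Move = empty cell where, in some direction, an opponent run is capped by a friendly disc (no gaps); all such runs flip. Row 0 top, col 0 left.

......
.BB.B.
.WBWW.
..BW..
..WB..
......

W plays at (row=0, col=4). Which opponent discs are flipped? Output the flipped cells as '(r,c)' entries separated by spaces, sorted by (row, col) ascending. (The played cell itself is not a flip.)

Dir NW: edge -> no flip
Dir N: edge -> no flip
Dir NE: edge -> no flip
Dir W: first cell '.' (not opp) -> no flip
Dir E: first cell '.' (not opp) -> no flip
Dir SW: first cell '.' (not opp) -> no flip
Dir S: opp run (1,4) capped by W -> flip
Dir SE: first cell '.' (not opp) -> no flip

Answer: (1,4)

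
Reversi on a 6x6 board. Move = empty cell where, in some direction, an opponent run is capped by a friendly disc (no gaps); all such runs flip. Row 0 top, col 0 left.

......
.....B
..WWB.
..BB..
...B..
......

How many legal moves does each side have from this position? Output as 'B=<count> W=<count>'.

Answer: B=5 W=5

Derivation:
-- B to move --
(1,1): flips 1 -> legal
(1,2): flips 1 -> legal
(1,3): flips 1 -> legal
(1,4): flips 1 -> legal
(2,1): flips 2 -> legal
(3,1): no bracket -> illegal
(3,4): no bracket -> illegal
B mobility = 5
-- W to move --
(0,4): no bracket -> illegal
(0,5): no bracket -> illegal
(1,3): no bracket -> illegal
(1,4): no bracket -> illegal
(2,1): no bracket -> illegal
(2,5): flips 1 -> legal
(3,1): no bracket -> illegal
(3,4): no bracket -> illegal
(3,5): no bracket -> illegal
(4,1): flips 1 -> legal
(4,2): flips 1 -> legal
(4,4): flips 1 -> legal
(5,2): no bracket -> illegal
(5,3): flips 2 -> legal
(5,4): no bracket -> illegal
W mobility = 5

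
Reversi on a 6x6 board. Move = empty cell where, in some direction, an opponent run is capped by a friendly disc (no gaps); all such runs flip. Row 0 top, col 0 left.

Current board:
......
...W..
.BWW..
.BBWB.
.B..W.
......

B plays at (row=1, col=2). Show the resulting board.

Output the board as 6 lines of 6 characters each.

Answer: ......
..BW..
.BBB..
.BBWB.
.B..W.
......

Derivation:
Place B at (1,2); scan 8 dirs for brackets.
Dir NW: first cell '.' (not opp) -> no flip
Dir N: first cell '.' (not opp) -> no flip
Dir NE: first cell '.' (not opp) -> no flip
Dir W: first cell '.' (not opp) -> no flip
Dir E: opp run (1,3), next='.' -> no flip
Dir SW: first cell 'B' (not opp) -> no flip
Dir S: opp run (2,2) capped by B -> flip
Dir SE: opp run (2,3) capped by B -> flip
All flips: (2,2) (2,3)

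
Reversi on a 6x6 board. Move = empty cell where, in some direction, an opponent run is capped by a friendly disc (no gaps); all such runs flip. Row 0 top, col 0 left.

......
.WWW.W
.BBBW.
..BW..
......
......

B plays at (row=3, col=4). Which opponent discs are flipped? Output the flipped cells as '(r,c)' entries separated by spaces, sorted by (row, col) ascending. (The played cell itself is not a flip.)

Dir NW: first cell 'B' (not opp) -> no flip
Dir N: opp run (2,4), next='.' -> no flip
Dir NE: first cell '.' (not opp) -> no flip
Dir W: opp run (3,3) capped by B -> flip
Dir E: first cell '.' (not opp) -> no flip
Dir SW: first cell '.' (not opp) -> no flip
Dir S: first cell '.' (not opp) -> no flip
Dir SE: first cell '.' (not opp) -> no flip

Answer: (3,3)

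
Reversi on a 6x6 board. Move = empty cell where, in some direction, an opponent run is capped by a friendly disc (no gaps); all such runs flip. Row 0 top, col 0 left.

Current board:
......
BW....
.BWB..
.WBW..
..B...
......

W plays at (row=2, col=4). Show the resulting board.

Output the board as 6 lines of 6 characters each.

Place W at (2,4); scan 8 dirs for brackets.
Dir NW: first cell '.' (not opp) -> no flip
Dir N: first cell '.' (not opp) -> no flip
Dir NE: first cell '.' (not opp) -> no flip
Dir W: opp run (2,3) capped by W -> flip
Dir E: first cell '.' (not opp) -> no flip
Dir SW: first cell 'W' (not opp) -> no flip
Dir S: first cell '.' (not opp) -> no flip
Dir SE: first cell '.' (not opp) -> no flip
All flips: (2,3)

Answer: ......
BW....
.BWWW.
.WBW..
..B...
......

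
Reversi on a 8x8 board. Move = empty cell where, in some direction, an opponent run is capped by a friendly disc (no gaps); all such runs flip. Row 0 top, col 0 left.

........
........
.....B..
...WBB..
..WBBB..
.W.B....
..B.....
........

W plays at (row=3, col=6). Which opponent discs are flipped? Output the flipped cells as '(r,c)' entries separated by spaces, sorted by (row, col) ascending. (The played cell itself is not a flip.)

Dir NW: opp run (2,5), next='.' -> no flip
Dir N: first cell '.' (not opp) -> no flip
Dir NE: first cell '.' (not opp) -> no flip
Dir W: opp run (3,5) (3,4) capped by W -> flip
Dir E: first cell '.' (not opp) -> no flip
Dir SW: opp run (4,5), next='.' -> no flip
Dir S: first cell '.' (not opp) -> no flip
Dir SE: first cell '.' (not opp) -> no flip

Answer: (3,4) (3,5)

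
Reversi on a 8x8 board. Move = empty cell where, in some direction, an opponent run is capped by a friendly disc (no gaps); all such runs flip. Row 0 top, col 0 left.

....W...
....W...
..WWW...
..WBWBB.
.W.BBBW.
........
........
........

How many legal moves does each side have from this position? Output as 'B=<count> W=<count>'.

Answer: B=10 W=8

Derivation:
-- B to move --
(0,3): no bracket -> illegal
(0,5): no bracket -> illegal
(1,1): flips 1 -> legal
(1,2): flips 2 -> legal
(1,3): flips 2 -> legal
(1,5): flips 1 -> legal
(2,1): flips 1 -> legal
(2,5): flips 1 -> legal
(3,0): no bracket -> illegal
(3,1): flips 1 -> legal
(3,7): no bracket -> illegal
(4,0): no bracket -> illegal
(4,2): no bracket -> illegal
(4,7): flips 1 -> legal
(5,0): no bracket -> illegal
(5,1): no bracket -> illegal
(5,2): no bracket -> illegal
(5,5): no bracket -> illegal
(5,6): flips 1 -> legal
(5,7): flips 1 -> legal
B mobility = 10
-- W to move --
(2,5): no bracket -> illegal
(2,6): flips 1 -> legal
(2,7): no bracket -> illegal
(3,7): flips 2 -> legal
(4,2): flips 4 -> legal
(4,7): no bracket -> illegal
(5,2): flips 1 -> legal
(5,3): flips 2 -> legal
(5,4): flips 2 -> legal
(5,5): flips 2 -> legal
(5,6): flips 1 -> legal
W mobility = 8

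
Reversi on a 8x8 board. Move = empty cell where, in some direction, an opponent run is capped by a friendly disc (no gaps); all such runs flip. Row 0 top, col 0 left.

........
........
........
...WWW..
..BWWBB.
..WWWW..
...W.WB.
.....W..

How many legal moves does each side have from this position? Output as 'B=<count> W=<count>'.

-- B to move --
(2,2): flips 3 -> legal
(2,3): flips 1 -> legal
(2,4): flips 2 -> legal
(2,5): flips 1 -> legal
(2,6): no bracket -> illegal
(3,2): no bracket -> illegal
(3,6): no bracket -> illegal
(4,1): no bracket -> illegal
(5,1): no bracket -> illegal
(5,6): no bracket -> illegal
(6,1): no bracket -> illegal
(6,2): flips 1 -> legal
(6,4): flips 3 -> legal
(7,2): flips 2 -> legal
(7,3): no bracket -> illegal
(7,4): no bracket -> illegal
(7,6): no bracket -> illegal
B mobility = 7
-- W to move --
(3,1): flips 1 -> legal
(3,2): flips 1 -> legal
(3,6): flips 1 -> legal
(3,7): flips 1 -> legal
(4,1): flips 1 -> legal
(4,7): flips 2 -> legal
(5,1): flips 1 -> legal
(5,6): flips 1 -> legal
(5,7): flips 2 -> legal
(6,7): flips 1 -> legal
(7,6): no bracket -> illegal
(7,7): flips 1 -> legal
W mobility = 11

Answer: B=7 W=11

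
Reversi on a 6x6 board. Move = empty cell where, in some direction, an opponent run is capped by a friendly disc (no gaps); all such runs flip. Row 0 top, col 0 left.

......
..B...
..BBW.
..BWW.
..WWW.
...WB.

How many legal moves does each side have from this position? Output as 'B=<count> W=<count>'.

Answer: B=6 W=7

Derivation:
-- B to move --
(1,3): no bracket -> illegal
(1,4): flips 3 -> legal
(1,5): no bracket -> illegal
(2,5): flips 1 -> legal
(3,1): no bracket -> illegal
(3,5): flips 2 -> legal
(4,1): no bracket -> illegal
(4,5): flips 1 -> legal
(5,1): no bracket -> illegal
(5,2): flips 2 -> legal
(5,5): flips 2 -> legal
B mobility = 6
-- W to move --
(0,1): flips 2 -> legal
(0,2): flips 3 -> legal
(0,3): no bracket -> illegal
(1,1): flips 1 -> legal
(1,3): flips 1 -> legal
(1,4): no bracket -> illegal
(2,1): flips 3 -> legal
(3,1): flips 1 -> legal
(4,1): no bracket -> illegal
(4,5): no bracket -> illegal
(5,5): flips 1 -> legal
W mobility = 7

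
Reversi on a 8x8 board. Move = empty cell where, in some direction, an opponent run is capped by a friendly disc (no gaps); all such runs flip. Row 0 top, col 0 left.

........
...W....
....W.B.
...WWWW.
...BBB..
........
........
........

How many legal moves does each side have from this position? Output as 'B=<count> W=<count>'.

-- B to move --
(0,2): no bracket -> illegal
(0,3): no bracket -> illegal
(0,4): no bracket -> illegal
(1,2): no bracket -> illegal
(1,4): flips 2 -> legal
(1,5): no bracket -> illegal
(2,2): flips 1 -> legal
(2,3): flips 2 -> legal
(2,5): flips 2 -> legal
(2,7): flips 1 -> legal
(3,2): no bracket -> illegal
(3,7): no bracket -> illegal
(4,2): no bracket -> illegal
(4,6): flips 1 -> legal
(4,7): no bracket -> illegal
B mobility = 6
-- W to move --
(1,5): no bracket -> illegal
(1,6): flips 1 -> legal
(1,7): flips 1 -> legal
(2,5): no bracket -> illegal
(2,7): no bracket -> illegal
(3,2): no bracket -> illegal
(3,7): no bracket -> illegal
(4,2): no bracket -> illegal
(4,6): no bracket -> illegal
(5,2): flips 1 -> legal
(5,3): flips 2 -> legal
(5,4): flips 2 -> legal
(5,5): flips 2 -> legal
(5,6): flips 1 -> legal
W mobility = 7

Answer: B=6 W=7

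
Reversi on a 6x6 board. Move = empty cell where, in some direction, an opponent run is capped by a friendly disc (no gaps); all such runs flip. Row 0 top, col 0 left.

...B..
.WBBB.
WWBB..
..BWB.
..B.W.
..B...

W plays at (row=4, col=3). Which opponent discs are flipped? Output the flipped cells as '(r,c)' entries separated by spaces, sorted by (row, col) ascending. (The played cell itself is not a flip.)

Answer: (3,2)

Derivation:
Dir NW: opp run (3,2) capped by W -> flip
Dir N: first cell 'W' (not opp) -> no flip
Dir NE: opp run (3,4), next='.' -> no flip
Dir W: opp run (4,2), next='.' -> no flip
Dir E: first cell 'W' (not opp) -> no flip
Dir SW: opp run (5,2), next=edge -> no flip
Dir S: first cell '.' (not opp) -> no flip
Dir SE: first cell '.' (not opp) -> no flip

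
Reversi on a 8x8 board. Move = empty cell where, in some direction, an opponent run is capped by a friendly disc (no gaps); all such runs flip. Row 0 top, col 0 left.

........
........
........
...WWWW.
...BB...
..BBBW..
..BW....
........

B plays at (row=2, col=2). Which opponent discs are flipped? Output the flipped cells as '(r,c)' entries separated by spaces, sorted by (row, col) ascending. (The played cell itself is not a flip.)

Answer: (3,3)

Derivation:
Dir NW: first cell '.' (not opp) -> no flip
Dir N: first cell '.' (not opp) -> no flip
Dir NE: first cell '.' (not opp) -> no flip
Dir W: first cell '.' (not opp) -> no flip
Dir E: first cell '.' (not opp) -> no flip
Dir SW: first cell '.' (not opp) -> no flip
Dir S: first cell '.' (not opp) -> no flip
Dir SE: opp run (3,3) capped by B -> flip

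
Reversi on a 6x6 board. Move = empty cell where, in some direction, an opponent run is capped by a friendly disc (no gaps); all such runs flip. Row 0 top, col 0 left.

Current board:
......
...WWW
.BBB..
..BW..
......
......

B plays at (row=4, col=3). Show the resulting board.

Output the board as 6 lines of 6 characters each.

Answer: ......
...WWW
.BBB..
..BB..
...B..
......

Derivation:
Place B at (4,3); scan 8 dirs for brackets.
Dir NW: first cell 'B' (not opp) -> no flip
Dir N: opp run (3,3) capped by B -> flip
Dir NE: first cell '.' (not opp) -> no flip
Dir W: first cell '.' (not opp) -> no flip
Dir E: first cell '.' (not opp) -> no flip
Dir SW: first cell '.' (not opp) -> no flip
Dir S: first cell '.' (not opp) -> no flip
Dir SE: first cell '.' (not opp) -> no flip
All flips: (3,3)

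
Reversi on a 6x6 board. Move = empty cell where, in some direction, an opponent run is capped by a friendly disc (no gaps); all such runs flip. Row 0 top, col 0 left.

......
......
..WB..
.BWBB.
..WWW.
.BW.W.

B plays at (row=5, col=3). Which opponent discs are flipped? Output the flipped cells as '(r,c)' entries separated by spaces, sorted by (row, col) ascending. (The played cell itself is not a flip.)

Dir NW: opp run (4,2) capped by B -> flip
Dir N: opp run (4,3) capped by B -> flip
Dir NE: opp run (4,4), next='.' -> no flip
Dir W: opp run (5,2) capped by B -> flip
Dir E: opp run (5,4), next='.' -> no flip
Dir SW: edge -> no flip
Dir S: edge -> no flip
Dir SE: edge -> no flip

Answer: (4,2) (4,3) (5,2)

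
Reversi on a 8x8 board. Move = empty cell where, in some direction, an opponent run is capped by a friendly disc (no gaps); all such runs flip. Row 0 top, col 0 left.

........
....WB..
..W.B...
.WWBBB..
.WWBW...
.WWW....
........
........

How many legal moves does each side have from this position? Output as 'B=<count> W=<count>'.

-- B to move --
(0,3): no bracket -> illegal
(0,4): flips 1 -> legal
(0,5): no bracket -> illegal
(1,1): flips 1 -> legal
(1,2): no bracket -> illegal
(1,3): flips 1 -> legal
(2,0): no bracket -> illegal
(2,1): flips 1 -> legal
(2,3): no bracket -> illegal
(2,5): no bracket -> illegal
(3,0): flips 2 -> legal
(4,0): flips 2 -> legal
(4,5): flips 1 -> legal
(5,0): no bracket -> illegal
(5,4): flips 1 -> legal
(5,5): flips 1 -> legal
(6,0): flips 2 -> legal
(6,1): flips 1 -> legal
(6,2): flips 2 -> legal
(6,3): flips 1 -> legal
(6,4): no bracket -> illegal
B mobility = 13
-- W to move --
(0,4): no bracket -> illegal
(0,5): no bracket -> illegal
(0,6): flips 3 -> legal
(1,3): no bracket -> illegal
(1,6): flips 1 -> legal
(2,3): flips 2 -> legal
(2,5): flips 2 -> legal
(2,6): flips 1 -> legal
(3,6): flips 3 -> legal
(4,5): no bracket -> illegal
(4,6): no bracket -> illegal
(5,4): flips 1 -> legal
W mobility = 7

Answer: B=13 W=7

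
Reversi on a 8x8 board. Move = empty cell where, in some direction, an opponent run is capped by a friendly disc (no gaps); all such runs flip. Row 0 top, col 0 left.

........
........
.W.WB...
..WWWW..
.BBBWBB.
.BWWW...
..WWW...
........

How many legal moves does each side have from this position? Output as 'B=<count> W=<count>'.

-- B to move --
(1,0): flips 2 -> legal
(1,1): no bracket -> illegal
(1,2): flips 2 -> legal
(1,3): flips 2 -> legal
(1,4): flips 2 -> legal
(2,0): no bracket -> illegal
(2,2): flips 2 -> legal
(2,5): flips 2 -> legal
(2,6): no bracket -> illegal
(3,0): no bracket -> illegal
(3,1): no bracket -> illegal
(3,6): no bracket -> illegal
(5,5): flips 3 -> legal
(6,1): flips 1 -> legal
(6,5): flips 1 -> legal
(7,1): no bracket -> illegal
(7,2): flips 4 -> legal
(7,3): flips 3 -> legal
(7,4): flips 6 -> legal
(7,5): flips 2 -> legal
B mobility = 13
-- W to move --
(1,3): flips 1 -> legal
(1,4): flips 1 -> legal
(1,5): flips 1 -> legal
(2,5): flips 1 -> legal
(3,0): flips 1 -> legal
(3,1): flips 1 -> legal
(3,6): flips 1 -> legal
(3,7): no bracket -> illegal
(4,0): flips 4 -> legal
(4,7): flips 2 -> legal
(5,0): flips 2 -> legal
(5,5): flips 1 -> legal
(5,6): flips 1 -> legal
(5,7): flips 1 -> legal
(6,0): flips 2 -> legal
(6,1): no bracket -> illegal
W mobility = 14

Answer: B=13 W=14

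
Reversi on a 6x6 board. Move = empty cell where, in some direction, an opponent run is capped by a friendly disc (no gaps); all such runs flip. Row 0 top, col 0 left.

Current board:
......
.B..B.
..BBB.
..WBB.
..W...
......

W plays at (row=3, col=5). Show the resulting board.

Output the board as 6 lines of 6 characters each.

Answer: ......
.B..B.
..BBB.
..WWWW
..W...
......

Derivation:
Place W at (3,5); scan 8 dirs for brackets.
Dir NW: opp run (2,4), next='.' -> no flip
Dir N: first cell '.' (not opp) -> no flip
Dir NE: edge -> no flip
Dir W: opp run (3,4) (3,3) capped by W -> flip
Dir E: edge -> no flip
Dir SW: first cell '.' (not opp) -> no flip
Dir S: first cell '.' (not opp) -> no flip
Dir SE: edge -> no flip
All flips: (3,3) (3,4)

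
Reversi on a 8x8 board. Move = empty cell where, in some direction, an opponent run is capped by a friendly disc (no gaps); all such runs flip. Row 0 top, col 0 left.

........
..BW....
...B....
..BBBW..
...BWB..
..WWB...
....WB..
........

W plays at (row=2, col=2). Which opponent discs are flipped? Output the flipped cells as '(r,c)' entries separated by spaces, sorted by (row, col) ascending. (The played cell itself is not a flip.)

Answer: (3,3)

Derivation:
Dir NW: first cell '.' (not opp) -> no flip
Dir N: opp run (1,2), next='.' -> no flip
Dir NE: first cell 'W' (not opp) -> no flip
Dir W: first cell '.' (not opp) -> no flip
Dir E: opp run (2,3), next='.' -> no flip
Dir SW: first cell '.' (not opp) -> no flip
Dir S: opp run (3,2), next='.' -> no flip
Dir SE: opp run (3,3) capped by W -> flip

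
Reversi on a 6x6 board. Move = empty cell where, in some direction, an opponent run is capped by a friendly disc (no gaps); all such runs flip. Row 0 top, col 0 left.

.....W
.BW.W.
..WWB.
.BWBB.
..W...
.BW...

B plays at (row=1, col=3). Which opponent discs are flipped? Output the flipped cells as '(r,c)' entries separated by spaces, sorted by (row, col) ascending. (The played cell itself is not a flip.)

Dir NW: first cell '.' (not opp) -> no flip
Dir N: first cell '.' (not opp) -> no flip
Dir NE: first cell '.' (not opp) -> no flip
Dir W: opp run (1,2) capped by B -> flip
Dir E: opp run (1,4), next='.' -> no flip
Dir SW: opp run (2,2) capped by B -> flip
Dir S: opp run (2,3) capped by B -> flip
Dir SE: first cell 'B' (not opp) -> no flip

Answer: (1,2) (2,2) (2,3)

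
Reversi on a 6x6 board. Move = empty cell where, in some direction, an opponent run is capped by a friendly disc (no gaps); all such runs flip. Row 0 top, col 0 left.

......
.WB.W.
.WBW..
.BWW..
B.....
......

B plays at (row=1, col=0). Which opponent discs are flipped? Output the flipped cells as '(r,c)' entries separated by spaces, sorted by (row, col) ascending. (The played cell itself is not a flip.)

Dir NW: edge -> no flip
Dir N: first cell '.' (not opp) -> no flip
Dir NE: first cell '.' (not opp) -> no flip
Dir W: edge -> no flip
Dir E: opp run (1,1) capped by B -> flip
Dir SW: edge -> no flip
Dir S: first cell '.' (not opp) -> no flip
Dir SE: opp run (2,1) (3,2), next='.' -> no flip

Answer: (1,1)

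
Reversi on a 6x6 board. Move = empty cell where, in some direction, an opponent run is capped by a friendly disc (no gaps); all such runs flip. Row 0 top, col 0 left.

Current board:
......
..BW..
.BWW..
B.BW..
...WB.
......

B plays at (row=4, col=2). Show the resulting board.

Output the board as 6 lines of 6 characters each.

Place B at (4,2); scan 8 dirs for brackets.
Dir NW: first cell '.' (not opp) -> no flip
Dir N: first cell 'B' (not opp) -> no flip
Dir NE: opp run (3,3), next='.' -> no flip
Dir W: first cell '.' (not opp) -> no flip
Dir E: opp run (4,3) capped by B -> flip
Dir SW: first cell '.' (not opp) -> no flip
Dir S: first cell '.' (not opp) -> no flip
Dir SE: first cell '.' (not opp) -> no flip
All flips: (4,3)

Answer: ......
..BW..
.BWW..
B.BW..
..BBB.
......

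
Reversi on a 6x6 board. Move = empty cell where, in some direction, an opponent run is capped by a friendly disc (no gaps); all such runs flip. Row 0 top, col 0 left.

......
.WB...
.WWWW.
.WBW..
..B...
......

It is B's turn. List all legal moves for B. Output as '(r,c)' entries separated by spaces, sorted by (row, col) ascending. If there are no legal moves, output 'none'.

Answer: (1,0) (1,4) (1,5) (2,0) (3,0) (3,4)

Derivation:
(0,0): no bracket -> illegal
(0,1): no bracket -> illegal
(0,2): no bracket -> illegal
(1,0): flips 2 -> legal
(1,3): no bracket -> illegal
(1,4): flips 1 -> legal
(1,5): flips 2 -> legal
(2,0): flips 1 -> legal
(2,5): no bracket -> illegal
(3,0): flips 2 -> legal
(3,4): flips 2 -> legal
(3,5): no bracket -> illegal
(4,0): no bracket -> illegal
(4,1): no bracket -> illegal
(4,3): no bracket -> illegal
(4,4): no bracket -> illegal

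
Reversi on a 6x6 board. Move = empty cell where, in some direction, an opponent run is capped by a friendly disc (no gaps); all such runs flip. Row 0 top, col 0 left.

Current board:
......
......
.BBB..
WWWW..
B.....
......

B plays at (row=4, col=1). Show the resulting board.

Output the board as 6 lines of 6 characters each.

Answer: ......
......
.BBB..
WBBW..
BB....
......

Derivation:
Place B at (4,1); scan 8 dirs for brackets.
Dir NW: opp run (3,0), next=edge -> no flip
Dir N: opp run (3,1) capped by B -> flip
Dir NE: opp run (3,2) capped by B -> flip
Dir W: first cell 'B' (not opp) -> no flip
Dir E: first cell '.' (not opp) -> no flip
Dir SW: first cell '.' (not opp) -> no flip
Dir S: first cell '.' (not opp) -> no flip
Dir SE: first cell '.' (not opp) -> no flip
All flips: (3,1) (3,2)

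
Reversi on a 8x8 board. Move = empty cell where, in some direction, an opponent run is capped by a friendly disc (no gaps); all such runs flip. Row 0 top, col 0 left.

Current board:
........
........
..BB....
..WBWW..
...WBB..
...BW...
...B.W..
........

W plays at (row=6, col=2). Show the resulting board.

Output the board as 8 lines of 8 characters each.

Answer: ........
........
..BB....
..WBWW..
...WWB..
...WW...
..WB.W..
........

Derivation:
Place W at (6,2); scan 8 dirs for brackets.
Dir NW: first cell '.' (not opp) -> no flip
Dir N: first cell '.' (not opp) -> no flip
Dir NE: opp run (5,3) (4,4) capped by W -> flip
Dir W: first cell '.' (not opp) -> no flip
Dir E: opp run (6,3), next='.' -> no flip
Dir SW: first cell '.' (not opp) -> no flip
Dir S: first cell '.' (not opp) -> no flip
Dir SE: first cell '.' (not opp) -> no flip
All flips: (4,4) (5,3)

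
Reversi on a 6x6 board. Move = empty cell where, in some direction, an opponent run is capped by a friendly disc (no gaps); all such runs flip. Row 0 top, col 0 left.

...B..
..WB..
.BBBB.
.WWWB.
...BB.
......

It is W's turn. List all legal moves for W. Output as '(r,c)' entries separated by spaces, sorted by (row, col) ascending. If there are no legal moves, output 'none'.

(0,2): no bracket -> illegal
(0,4): flips 2 -> legal
(1,0): flips 1 -> legal
(1,1): flips 2 -> legal
(1,4): flips 2 -> legal
(1,5): flips 1 -> legal
(2,0): no bracket -> illegal
(2,5): no bracket -> illegal
(3,0): flips 1 -> legal
(3,5): flips 1 -> legal
(4,2): no bracket -> illegal
(4,5): flips 2 -> legal
(5,2): no bracket -> illegal
(5,3): flips 1 -> legal
(5,4): flips 1 -> legal
(5,5): flips 1 -> legal

Answer: (0,4) (1,0) (1,1) (1,4) (1,5) (3,0) (3,5) (4,5) (5,3) (5,4) (5,5)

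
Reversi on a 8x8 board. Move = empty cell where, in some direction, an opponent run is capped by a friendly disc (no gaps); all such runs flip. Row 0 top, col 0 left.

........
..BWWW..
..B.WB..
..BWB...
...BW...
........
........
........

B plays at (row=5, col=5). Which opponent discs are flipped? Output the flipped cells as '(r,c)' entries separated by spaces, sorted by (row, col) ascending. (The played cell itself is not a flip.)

Answer: (3,3) (4,4)

Derivation:
Dir NW: opp run (4,4) (3,3) capped by B -> flip
Dir N: first cell '.' (not opp) -> no flip
Dir NE: first cell '.' (not opp) -> no flip
Dir W: first cell '.' (not opp) -> no flip
Dir E: first cell '.' (not opp) -> no flip
Dir SW: first cell '.' (not opp) -> no flip
Dir S: first cell '.' (not opp) -> no flip
Dir SE: first cell '.' (not opp) -> no flip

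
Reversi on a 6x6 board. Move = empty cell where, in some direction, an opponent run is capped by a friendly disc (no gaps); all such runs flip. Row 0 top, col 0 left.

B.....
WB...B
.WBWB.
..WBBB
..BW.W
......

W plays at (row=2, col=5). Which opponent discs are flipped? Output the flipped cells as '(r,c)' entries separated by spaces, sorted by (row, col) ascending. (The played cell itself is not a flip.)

Dir NW: first cell '.' (not opp) -> no flip
Dir N: opp run (1,5), next='.' -> no flip
Dir NE: edge -> no flip
Dir W: opp run (2,4) capped by W -> flip
Dir E: edge -> no flip
Dir SW: opp run (3,4) capped by W -> flip
Dir S: opp run (3,5) capped by W -> flip
Dir SE: edge -> no flip

Answer: (2,4) (3,4) (3,5)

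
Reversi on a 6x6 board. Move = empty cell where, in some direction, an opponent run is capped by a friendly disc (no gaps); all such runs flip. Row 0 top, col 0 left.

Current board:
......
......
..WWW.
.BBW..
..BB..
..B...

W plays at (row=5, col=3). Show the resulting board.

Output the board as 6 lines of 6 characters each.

Place W at (5,3); scan 8 dirs for brackets.
Dir NW: opp run (4,2) (3,1), next='.' -> no flip
Dir N: opp run (4,3) capped by W -> flip
Dir NE: first cell '.' (not opp) -> no flip
Dir W: opp run (5,2), next='.' -> no flip
Dir E: first cell '.' (not opp) -> no flip
Dir SW: edge -> no flip
Dir S: edge -> no flip
Dir SE: edge -> no flip
All flips: (4,3)

Answer: ......
......
..WWW.
.BBW..
..BW..
..BW..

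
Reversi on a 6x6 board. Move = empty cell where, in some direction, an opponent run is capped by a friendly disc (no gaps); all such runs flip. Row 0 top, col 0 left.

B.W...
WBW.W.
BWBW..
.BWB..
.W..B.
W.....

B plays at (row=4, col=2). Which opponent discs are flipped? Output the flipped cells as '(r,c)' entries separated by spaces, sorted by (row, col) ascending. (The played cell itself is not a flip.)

Dir NW: first cell 'B' (not opp) -> no flip
Dir N: opp run (3,2) capped by B -> flip
Dir NE: first cell 'B' (not opp) -> no flip
Dir W: opp run (4,1), next='.' -> no flip
Dir E: first cell '.' (not opp) -> no flip
Dir SW: first cell '.' (not opp) -> no flip
Dir S: first cell '.' (not opp) -> no flip
Dir SE: first cell '.' (not opp) -> no flip

Answer: (3,2)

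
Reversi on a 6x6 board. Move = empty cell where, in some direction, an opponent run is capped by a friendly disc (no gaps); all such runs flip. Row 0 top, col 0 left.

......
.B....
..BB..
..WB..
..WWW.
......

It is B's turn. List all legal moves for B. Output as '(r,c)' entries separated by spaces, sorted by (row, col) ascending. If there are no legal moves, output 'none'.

Answer: (3,1) (4,1) (5,1) (5,2) (5,3) (5,5)

Derivation:
(2,1): no bracket -> illegal
(3,1): flips 1 -> legal
(3,4): no bracket -> illegal
(3,5): no bracket -> illegal
(4,1): flips 1 -> legal
(4,5): no bracket -> illegal
(5,1): flips 1 -> legal
(5,2): flips 2 -> legal
(5,3): flips 1 -> legal
(5,4): no bracket -> illegal
(5,5): flips 1 -> legal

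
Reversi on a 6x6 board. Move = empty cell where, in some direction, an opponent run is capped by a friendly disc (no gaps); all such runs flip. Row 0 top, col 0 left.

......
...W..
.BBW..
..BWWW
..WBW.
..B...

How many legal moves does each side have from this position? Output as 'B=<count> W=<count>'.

-- B to move --
(0,2): no bracket -> illegal
(0,3): flips 3 -> legal
(0,4): flips 1 -> legal
(1,2): no bracket -> illegal
(1,4): flips 1 -> legal
(2,4): flips 1 -> legal
(2,5): flips 1 -> legal
(3,1): no bracket -> illegal
(4,1): flips 1 -> legal
(4,5): flips 1 -> legal
(5,1): no bracket -> illegal
(5,3): no bracket -> illegal
(5,4): no bracket -> illegal
(5,5): flips 2 -> legal
B mobility = 8
-- W to move --
(1,0): no bracket -> illegal
(1,1): flips 1 -> legal
(1,2): flips 2 -> legal
(2,0): flips 2 -> legal
(3,0): no bracket -> illegal
(3,1): flips 2 -> legal
(4,1): flips 1 -> legal
(5,1): no bracket -> illegal
(5,3): flips 1 -> legal
(5,4): no bracket -> illegal
W mobility = 6

Answer: B=8 W=6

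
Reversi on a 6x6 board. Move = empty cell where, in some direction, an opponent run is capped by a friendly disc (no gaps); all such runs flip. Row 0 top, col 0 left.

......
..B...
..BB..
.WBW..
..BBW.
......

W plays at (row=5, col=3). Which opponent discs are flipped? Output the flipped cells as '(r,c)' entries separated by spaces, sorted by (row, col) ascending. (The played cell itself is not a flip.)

Answer: (4,2) (4,3)

Derivation:
Dir NW: opp run (4,2) capped by W -> flip
Dir N: opp run (4,3) capped by W -> flip
Dir NE: first cell 'W' (not opp) -> no flip
Dir W: first cell '.' (not opp) -> no flip
Dir E: first cell '.' (not opp) -> no flip
Dir SW: edge -> no flip
Dir S: edge -> no flip
Dir SE: edge -> no flip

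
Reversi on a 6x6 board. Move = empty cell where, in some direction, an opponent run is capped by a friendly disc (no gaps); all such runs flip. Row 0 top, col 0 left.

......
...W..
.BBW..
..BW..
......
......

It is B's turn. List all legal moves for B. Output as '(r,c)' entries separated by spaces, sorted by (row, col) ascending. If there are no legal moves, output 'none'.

(0,2): no bracket -> illegal
(0,3): no bracket -> illegal
(0,4): flips 1 -> legal
(1,2): no bracket -> illegal
(1,4): flips 1 -> legal
(2,4): flips 1 -> legal
(3,4): flips 1 -> legal
(4,2): no bracket -> illegal
(4,3): no bracket -> illegal
(4,4): flips 1 -> legal

Answer: (0,4) (1,4) (2,4) (3,4) (4,4)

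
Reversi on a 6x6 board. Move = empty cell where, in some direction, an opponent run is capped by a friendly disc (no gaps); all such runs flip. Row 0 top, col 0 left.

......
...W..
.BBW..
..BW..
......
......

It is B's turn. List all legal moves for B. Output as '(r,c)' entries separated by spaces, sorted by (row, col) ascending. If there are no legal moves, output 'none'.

(0,2): no bracket -> illegal
(0,3): no bracket -> illegal
(0,4): flips 1 -> legal
(1,2): no bracket -> illegal
(1,4): flips 1 -> legal
(2,4): flips 1 -> legal
(3,4): flips 1 -> legal
(4,2): no bracket -> illegal
(4,3): no bracket -> illegal
(4,4): flips 1 -> legal

Answer: (0,4) (1,4) (2,4) (3,4) (4,4)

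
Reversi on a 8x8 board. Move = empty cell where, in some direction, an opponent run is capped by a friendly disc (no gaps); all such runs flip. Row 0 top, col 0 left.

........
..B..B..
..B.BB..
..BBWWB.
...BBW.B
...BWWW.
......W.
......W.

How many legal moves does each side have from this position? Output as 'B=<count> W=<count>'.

Answer: B=7 W=12

Derivation:
-- B to move --
(2,3): no bracket -> illegal
(2,6): flips 1 -> legal
(4,6): flips 2 -> legal
(5,7): flips 3 -> legal
(6,3): flips 2 -> legal
(6,4): flips 1 -> legal
(6,5): flips 5 -> legal
(6,7): no bracket -> illegal
(7,5): no bracket -> illegal
(7,7): flips 2 -> legal
B mobility = 7
-- W to move --
(0,1): no bracket -> illegal
(0,2): no bracket -> illegal
(0,3): no bracket -> illegal
(0,4): no bracket -> illegal
(0,5): flips 2 -> legal
(0,6): no bracket -> illegal
(1,1): flips 3 -> legal
(1,3): flips 1 -> legal
(1,4): flips 1 -> legal
(1,6): flips 1 -> legal
(2,1): flips 2 -> legal
(2,3): no bracket -> illegal
(2,6): no bracket -> illegal
(2,7): flips 1 -> legal
(3,1): flips 2 -> legal
(3,7): flips 1 -> legal
(4,1): no bracket -> illegal
(4,2): flips 2 -> legal
(4,6): no bracket -> illegal
(5,2): flips 2 -> legal
(5,7): no bracket -> illegal
(6,2): flips 2 -> legal
(6,3): no bracket -> illegal
(6,4): no bracket -> illegal
W mobility = 12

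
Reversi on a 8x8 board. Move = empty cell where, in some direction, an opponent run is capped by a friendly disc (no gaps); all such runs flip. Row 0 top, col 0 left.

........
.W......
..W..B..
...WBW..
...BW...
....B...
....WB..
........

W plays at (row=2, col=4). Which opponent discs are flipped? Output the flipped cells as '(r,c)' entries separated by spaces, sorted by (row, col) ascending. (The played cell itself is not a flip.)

Answer: (3,4)

Derivation:
Dir NW: first cell '.' (not opp) -> no flip
Dir N: first cell '.' (not opp) -> no flip
Dir NE: first cell '.' (not opp) -> no flip
Dir W: first cell '.' (not opp) -> no flip
Dir E: opp run (2,5), next='.' -> no flip
Dir SW: first cell 'W' (not opp) -> no flip
Dir S: opp run (3,4) capped by W -> flip
Dir SE: first cell 'W' (not opp) -> no flip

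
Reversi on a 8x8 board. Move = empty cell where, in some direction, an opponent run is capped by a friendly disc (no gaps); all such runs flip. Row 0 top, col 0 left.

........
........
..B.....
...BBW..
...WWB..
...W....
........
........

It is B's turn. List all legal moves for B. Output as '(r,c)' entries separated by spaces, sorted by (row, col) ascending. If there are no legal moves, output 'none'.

Answer: (2,5) (3,6) (4,2) (5,2) (5,4) (5,5) (6,3)

Derivation:
(2,4): no bracket -> illegal
(2,5): flips 1 -> legal
(2,6): no bracket -> illegal
(3,2): no bracket -> illegal
(3,6): flips 1 -> legal
(4,2): flips 2 -> legal
(4,6): no bracket -> illegal
(5,2): flips 1 -> legal
(5,4): flips 1 -> legal
(5,5): flips 1 -> legal
(6,2): no bracket -> illegal
(6,3): flips 2 -> legal
(6,4): no bracket -> illegal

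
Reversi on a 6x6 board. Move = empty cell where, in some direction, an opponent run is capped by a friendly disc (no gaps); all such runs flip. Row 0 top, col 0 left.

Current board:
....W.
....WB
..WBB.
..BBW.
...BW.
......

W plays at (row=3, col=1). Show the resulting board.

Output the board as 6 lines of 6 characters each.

Place W at (3,1); scan 8 dirs for brackets.
Dir NW: first cell '.' (not opp) -> no flip
Dir N: first cell '.' (not opp) -> no flip
Dir NE: first cell 'W' (not opp) -> no flip
Dir W: first cell '.' (not opp) -> no flip
Dir E: opp run (3,2) (3,3) capped by W -> flip
Dir SW: first cell '.' (not opp) -> no flip
Dir S: first cell '.' (not opp) -> no flip
Dir SE: first cell '.' (not opp) -> no flip
All flips: (3,2) (3,3)

Answer: ....W.
....WB
..WBB.
.WWWW.
...BW.
......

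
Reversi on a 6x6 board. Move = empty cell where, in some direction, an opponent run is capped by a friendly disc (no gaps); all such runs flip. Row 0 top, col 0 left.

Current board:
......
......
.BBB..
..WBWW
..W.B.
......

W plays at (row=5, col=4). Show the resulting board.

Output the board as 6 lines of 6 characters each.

Place W at (5,4); scan 8 dirs for brackets.
Dir NW: first cell '.' (not opp) -> no flip
Dir N: opp run (4,4) capped by W -> flip
Dir NE: first cell '.' (not opp) -> no flip
Dir W: first cell '.' (not opp) -> no flip
Dir E: first cell '.' (not opp) -> no flip
Dir SW: edge -> no flip
Dir S: edge -> no flip
Dir SE: edge -> no flip
All flips: (4,4)

Answer: ......
......
.BBB..
..WBWW
..W.W.
....W.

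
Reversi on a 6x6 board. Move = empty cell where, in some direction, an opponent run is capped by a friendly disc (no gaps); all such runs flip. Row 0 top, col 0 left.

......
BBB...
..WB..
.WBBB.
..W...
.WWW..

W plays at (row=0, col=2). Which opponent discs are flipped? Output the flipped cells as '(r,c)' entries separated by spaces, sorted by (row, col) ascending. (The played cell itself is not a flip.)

Dir NW: edge -> no flip
Dir N: edge -> no flip
Dir NE: edge -> no flip
Dir W: first cell '.' (not opp) -> no flip
Dir E: first cell '.' (not opp) -> no flip
Dir SW: opp run (1,1), next='.' -> no flip
Dir S: opp run (1,2) capped by W -> flip
Dir SE: first cell '.' (not opp) -> no flip

Answer: (1,2)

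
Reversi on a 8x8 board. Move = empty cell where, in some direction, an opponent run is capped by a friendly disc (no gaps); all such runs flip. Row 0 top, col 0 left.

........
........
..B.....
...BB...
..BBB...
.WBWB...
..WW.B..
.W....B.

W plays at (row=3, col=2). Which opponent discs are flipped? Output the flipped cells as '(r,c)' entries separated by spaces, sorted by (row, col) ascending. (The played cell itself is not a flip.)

Answer: (4,2) (5,2)

Derivation:
Dir NW: first cell '.' (not opp) -> no flip
Dir N: opp run (2,2), next='.' -> no flip
Dir NE: first cell '.' (not opp) -> no flip
Dir W: first cell '.' (not opp) -> no flip
Dir E: opp run (3,3) (3,4), next='.' -> no flip
Dir SW: first cell '.' (not opp) -> no flip
Dir S: opp run (4,2) (5,2) capped by W -> flip
Dir SE: opp run (4,3) (5,4) (6,5) (7,6), next=edge -> no flip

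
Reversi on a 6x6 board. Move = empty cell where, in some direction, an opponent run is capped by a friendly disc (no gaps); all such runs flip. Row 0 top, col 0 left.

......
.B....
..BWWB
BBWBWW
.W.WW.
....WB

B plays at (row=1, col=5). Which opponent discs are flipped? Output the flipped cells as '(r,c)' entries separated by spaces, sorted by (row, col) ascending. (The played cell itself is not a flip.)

Dir NW: first cell '.' (not opp) -> no flip
Dir N: first cell '.' (not opp) -> no flip
Dir NE: edge -> no flip
Dir W: first cell '.' (not opp) -> no flip
Dir E: edge -> no flip
Dir SW: opp run (2,4) capped by B -> flip
Dir S: first cell 'B' (not opp) -> no flip
Dir SE: edge -> no flip

Answer: (2,4)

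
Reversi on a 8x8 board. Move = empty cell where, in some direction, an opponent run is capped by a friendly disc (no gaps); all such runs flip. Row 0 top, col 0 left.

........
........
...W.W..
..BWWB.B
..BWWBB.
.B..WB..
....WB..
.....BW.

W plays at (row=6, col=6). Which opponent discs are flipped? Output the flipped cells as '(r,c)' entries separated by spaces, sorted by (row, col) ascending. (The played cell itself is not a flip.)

Answer: (5,5) (6,5)

Derivation:
Dir NW: opp run (5,5) capped by W -> flip
Dir N: first cell '.' (not opp) -> no flip
Dir NE: first cell '.' (not opp) -> no flip
Dir W: opp run (6,5) capped by W -> flip
Dir E: first cell '.' (not opp) -> no flip
Dir SW: opp run (7,5), next=edge -> no flip
Dir S: first cell 'W' (not opp) -> no flip
Dir SE: first cell '.' (not opp) -> no flip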